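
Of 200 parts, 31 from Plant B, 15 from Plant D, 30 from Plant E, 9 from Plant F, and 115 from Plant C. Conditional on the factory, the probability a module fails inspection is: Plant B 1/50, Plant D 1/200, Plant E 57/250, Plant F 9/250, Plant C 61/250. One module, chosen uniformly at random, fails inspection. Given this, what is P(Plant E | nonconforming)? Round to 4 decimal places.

0.1904

Prior × likelihood for each hypothesis:
  Plant B: 0.155 × 0.02 = 0.0031
  Plant D: 0.075 × 0.005 = 0.000375
  Plant E: 0.15 × 0.228 = 0.0342
  Plant F: 0.045 × 0.036 = 0.00162
  Plant C: 0.575 × 0.244 = 0.1403
Total = 0.179595.
P(Plant E | evidence) = 0.0342 / 0.179595 ≈ 0.1904.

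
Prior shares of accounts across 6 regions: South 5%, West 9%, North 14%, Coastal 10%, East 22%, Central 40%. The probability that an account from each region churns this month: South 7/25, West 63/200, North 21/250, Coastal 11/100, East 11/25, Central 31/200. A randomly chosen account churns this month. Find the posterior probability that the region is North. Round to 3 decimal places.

0.053

Prior × likelihood for each hypothesis:
  South: 0.05 × 0.28 = 0.014
  West: 0.09 × 0.315 = 0.02835
  North: 0.14 × 0.084 = 0.01176
  Coastal: 0.1 × 0.11 = 0.011
  East: 0.22 × 0.44 = 0.0968
  Central: 0.4 × 0.155 = 0.062
Sum = 0.22391.
P(North | evidence) = 0.01176 / 0.22391 ≈ 0.053.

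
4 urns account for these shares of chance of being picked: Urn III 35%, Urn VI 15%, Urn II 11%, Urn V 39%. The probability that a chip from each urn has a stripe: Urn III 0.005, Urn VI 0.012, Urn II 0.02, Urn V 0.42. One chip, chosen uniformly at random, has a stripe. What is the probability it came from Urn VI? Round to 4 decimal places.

0.0106

By Bayes' rule, posterior ∝ prior × likelihood:
  Urn III: 0.35 × 0.005 = 0.00175
  Urn VI: 0.15 × 0.012 = 0.0018
  Urn II: 0.11 × 0.02 = 0.0022
  Urn V: 0.39 × 0.42 = 0.1638
Normalizing constant = 0.16955.
P(Urn VI | evidence) = 0.0018 / 0.16955 ≈ 0.0106.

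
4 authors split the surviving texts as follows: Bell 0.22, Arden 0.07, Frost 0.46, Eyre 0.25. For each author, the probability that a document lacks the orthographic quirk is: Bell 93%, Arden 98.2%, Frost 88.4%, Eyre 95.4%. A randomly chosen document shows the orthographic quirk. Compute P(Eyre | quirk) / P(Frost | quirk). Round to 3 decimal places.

0.216

Taking complements, P(quirk | each) = Bell 0.07, Arden 0.018, Frost 0.116, Eyre 0.046.
Compute prior × likelihood for every hypothesis:
  Bell: 0.22 × 0.07 = 0.0154
  Arden: 0.07 × 0.018 = 0.00126
  Frost: 0.46 × 0.116 = 0.05336
  Eyre: 0.25 × 0.046 = 0.0115
Normalizing constant = 0.08152.
The ratio is 0.0115 / 0.05336 (the normalizer cancels) = 0.216.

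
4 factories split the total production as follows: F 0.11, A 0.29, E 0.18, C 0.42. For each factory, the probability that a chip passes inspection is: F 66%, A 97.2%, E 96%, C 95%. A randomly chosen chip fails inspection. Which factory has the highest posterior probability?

F

Taking complements, P(nonconforming | each) = F 0.34, A 0.028, E 0.04, C 0.05.
Compute prior × likelihood for every hypothesis:
  F: 0.11 × 0.34 = 0.0374
  A: 0.29 × 0.028 = 0.00812
  E: 0.18 × 0.04 = 0.0072
  C: 0.42 × 0.05 = 0.021
Total = 0.07372.
Largest term belongs to F, so F is most probable.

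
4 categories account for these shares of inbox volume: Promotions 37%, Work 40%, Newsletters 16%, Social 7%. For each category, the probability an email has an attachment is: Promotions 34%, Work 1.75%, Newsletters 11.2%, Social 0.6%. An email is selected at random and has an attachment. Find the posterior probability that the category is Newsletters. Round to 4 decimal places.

0.1186

Compute prior × likelihood for every hypothesis:
  Promotions: 0.37 × 0.34 = 0.1258
  Work: 0.4 × 0.0175 = 0.007
  Newsletters: 0.16 × 0.112 = 0.01792
  Social: 0.07 × 0.006 = 0.00042
Normalizing constant = 0.15114.
P(Newsletters | evidence) = 0.01792 / 0.15114 ≈ 0.1186.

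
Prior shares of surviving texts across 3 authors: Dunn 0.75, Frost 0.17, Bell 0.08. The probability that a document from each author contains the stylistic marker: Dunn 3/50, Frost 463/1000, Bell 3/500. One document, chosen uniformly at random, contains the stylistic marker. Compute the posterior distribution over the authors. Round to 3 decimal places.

By Bayes' rule, posterior ∝ prior × likelihood:
  Dunn: 0.75 × 0.06 = 0.045
  Frost: 0.17 × 0.463 = 0.07871
  Bell: 0.08 × 0.006 = 0.00048
Sum = 0.12419.
P(Dunn | marker) = 0.045/0.12419 ≈ 0.362
P(Frost | marker) = 0.07871/0.12419 ≈ 0.634
P(Bell | marker) = 0.00048/0.12419 ≈ 0.004

Dunn 0.362, Frost 0.634, Bell 0.004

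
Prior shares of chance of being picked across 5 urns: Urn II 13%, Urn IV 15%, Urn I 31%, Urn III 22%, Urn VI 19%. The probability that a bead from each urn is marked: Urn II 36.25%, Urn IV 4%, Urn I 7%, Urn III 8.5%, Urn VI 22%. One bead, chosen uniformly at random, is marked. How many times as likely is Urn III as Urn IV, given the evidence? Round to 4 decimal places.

Compute prior × likelihood for every hypothesis:
  Urn II: 0.13 × 0.3625 = 0.047125
  Urn IV: 0.15 × 0.04 = 0.006
  Urn I: 0.31 × 0.07 = 0.0217
  Urn III: 0.22 × 0.085 = 0.0187
  Urn VI: 0.19 × 0.22 = 0.0418
Sum = 0.135325.
The ratio is 0.0187 / 0.006 (the normalizer cancels) = 3.1167.

3.1167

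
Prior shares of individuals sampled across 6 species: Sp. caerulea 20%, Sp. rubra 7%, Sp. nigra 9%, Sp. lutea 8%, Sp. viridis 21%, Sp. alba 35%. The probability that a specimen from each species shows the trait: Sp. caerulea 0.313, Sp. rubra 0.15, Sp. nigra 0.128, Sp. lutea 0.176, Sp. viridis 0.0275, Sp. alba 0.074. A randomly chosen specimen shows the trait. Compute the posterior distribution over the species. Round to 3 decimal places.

Sp. caerulea 0.480, Sp. rubra 0.081, Sp. nigra 0.088, Sp. lutea 0.108, Sp. viridis 0.044, Sp. alba 0.199

Unnormalized posteriors (prior × likelihood):
  Sp. caerulea: 0.2 × 0.313 = 0.0626
  Sp. rubra: 0.07 × 0.15 = 0.0105
  Sp. nigra: 0.09 × 0.128 = 0.01152
  Sp. lutea: 0.08 × 0.176 = 0.01408
  Sp. viridis: 0.21 × 0.0275 = 0.005775
  Sp. alba: 0.35 × 0.074 = 0.0259
Normalizing constant = 0.130375.
P(Sp. caerulea | trait) = 0.0626/0.130375 ≈ 0.480
P(Sp. rubra | trait) = 0.0105/0.130375 ≈ 0.081
P(Sp. nigra | trait) = 0.01152/0.130375 ≈ 0.088
P(Sp. lutea | trait) = 0.01408/0.130375 ≈ 0.108
P(Sp. viridis | trait) = 0.005775/0.130375 ≈ 0.044
P(Sp. alba | trait) = 0.0259/0.130375 ≈ 0.199
(Check: 0.480+0.081+0.088+0.108+0.044+0.199 = 1.000.)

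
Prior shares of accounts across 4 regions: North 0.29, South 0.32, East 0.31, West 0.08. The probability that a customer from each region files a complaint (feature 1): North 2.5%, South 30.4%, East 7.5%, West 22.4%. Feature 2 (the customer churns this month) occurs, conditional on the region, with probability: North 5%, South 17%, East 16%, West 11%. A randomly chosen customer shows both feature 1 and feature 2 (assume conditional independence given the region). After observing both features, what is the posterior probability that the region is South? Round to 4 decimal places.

By Bayes' rule, posterior ∝ prior × likelihood:
  North: 0.29 × 0.025 × 0.05 = 0.0003625
  South: 0.32 × 0.304 × 0.17 = 0.0165376
  East: 0.31 × 0.075 × 0.16 = 0.00372
  West: 0.08 × 0.224 × 0.11 = 0.0019712
Normalizing constant = 0.0225913.
P(South | evidence) = 0.0165376 / 0.0225913 ≈ 0.7320.

0.7320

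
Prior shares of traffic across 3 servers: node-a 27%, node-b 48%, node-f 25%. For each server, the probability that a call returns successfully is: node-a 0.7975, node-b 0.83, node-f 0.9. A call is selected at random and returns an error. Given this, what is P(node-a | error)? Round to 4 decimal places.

Taking complements, P(error | each) = node-a 0.2025, node-b 0.17, node-f 0.1.
Unnormalized posteriors (prior × likelihood):
  node-a: 0.27 × 0.2025 = 0.054675
  node-b: 0.48 × 0.17 = 0.0816
  node-f: 0.25 × 0.1 = 0.025
Normalizing constant = 0.161275.
P(node-a | evidence) = 0.054675 / 0.161275 ≈ 0.3390.

0.3390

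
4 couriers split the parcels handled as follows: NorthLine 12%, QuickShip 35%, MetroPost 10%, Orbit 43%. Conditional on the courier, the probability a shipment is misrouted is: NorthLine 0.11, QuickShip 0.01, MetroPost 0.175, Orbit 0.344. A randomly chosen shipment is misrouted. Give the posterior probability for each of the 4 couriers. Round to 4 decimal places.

NorthLine 0.0725, QuickShip 0.0192, MetroPost 0.0961, Orbit 0.8122

Prior × likelihood for each hypothesis:
  NorthLine: 0.12 × 0.11 = 0.0132
  QuickShip: 0.35 × 0.01 = 0.0035
  MetroPost: 0.1 × 0.175 = 0.0175
  Orbit: 0.43 × 0.344 = 0.14792
Sum = 0.18212.
P(NorthLine | misrouted) = 0.0132/0.18212 ≈ 0.0725
P(QuickShip | misrouted) = 0.0035/0.18212 ≈ 0.0192
P(MetroPost | misrouted) = 0.0175/0.18212 ≈ 0.0961
P(Orbit | misrouted) = 0.14792/0.18212 ≈ 0.8122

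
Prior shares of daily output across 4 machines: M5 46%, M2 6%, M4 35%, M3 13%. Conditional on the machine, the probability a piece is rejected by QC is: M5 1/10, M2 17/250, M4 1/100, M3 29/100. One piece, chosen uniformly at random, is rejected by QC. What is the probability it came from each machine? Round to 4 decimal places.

M5 0.5039, M2 0.0447, M4 0.0383, M3 0.4130

By Bayes' rule, posterior ∝ prior × likelihood:
  M5: 0.46 × 0.1 = 0.046
  M2: 0.06 × 0.068 = 0.00408
  M4: 0.35 × 0.01 = 0.0035
  M3: 0.13 × 0.29 = 0.0377
Total = 0.09128.
P(M5 | rejected) = 0.046/0.09128 ≈ 0.5039
P(M2 | rejected) = 0.00408/0.09128 ≈ 0.0447
P(M4 | rejected) = 0.0035/0.09128 ≈ 0.0383
P(M3 | rejected) = 0.0377/0.09128 ≈ 0.4130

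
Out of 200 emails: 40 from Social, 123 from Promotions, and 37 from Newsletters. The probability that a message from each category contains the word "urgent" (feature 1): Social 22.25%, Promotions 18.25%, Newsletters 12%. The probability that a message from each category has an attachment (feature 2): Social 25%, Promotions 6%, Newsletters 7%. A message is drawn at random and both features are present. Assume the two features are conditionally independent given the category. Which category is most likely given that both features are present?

Compute prior × likelihood for every hypothesis:
  Social: 0.2 × 0.2225 × 0.25 = 0.011125
  Promotions: 0.615 × 0.1825 × 0.06 = 0.00673425
  Newsletters: 0.185 × 0.12 × 0.07 = 0.001554
Sum = 0.01941325.
Largest term belongs to Social, so Social is most probable.

Social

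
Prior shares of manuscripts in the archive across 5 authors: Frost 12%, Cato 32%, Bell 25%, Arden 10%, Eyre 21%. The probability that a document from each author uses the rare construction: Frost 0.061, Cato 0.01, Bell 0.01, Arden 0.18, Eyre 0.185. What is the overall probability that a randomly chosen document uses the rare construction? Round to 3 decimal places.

0.070

By Bayes' rule, posterior ∝ prior × likelihood:
  Frost: 0.12 × 0.061 = 0.00732
  Cato: 0.32 × 0.01 = 0.0032
  Bell: 0.25 × 0.01 = 0.0025
  Arden: 0.1 × 0.18 = 0.018
  Eyre: 0.21 × 0.185 = 0.03885
P(rare-form) = 0.00732 + 0.0032 + 0.0025 + 0.018 + 0.03885 = 0.06987 → 0.070.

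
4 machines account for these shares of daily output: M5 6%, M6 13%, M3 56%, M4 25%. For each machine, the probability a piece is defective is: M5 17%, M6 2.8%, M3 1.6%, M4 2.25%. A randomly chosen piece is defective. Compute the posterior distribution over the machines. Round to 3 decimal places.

Compute prior × likelihood for every hypothesis:
  M5: 0.06 × 0.17 = 0.0102
  M6: 0.13 × 0.028 = 0.00364
  M3: 0.56 × 0.016 = 0.00896
  M4: 0.25 × 0.0225 = 0.005625
Normalizing constant = 0.028425.
P(M5 | defective) = 0.0102/0.028425 ≈ 0.359
P(M6 | defective) = 0.00364/0.028425 ≈ 0.128
P(M3 | defective) = 0.00896/0.028425 ≈ 0.315
P(M4 | defective) = 0.005625/0.028425 ≈ 0.198
(Check: 0.359+0.128+0.315+0.198 = 1.000.)

M5 0.359, M6 0.128, M3 0.315, M4 0.198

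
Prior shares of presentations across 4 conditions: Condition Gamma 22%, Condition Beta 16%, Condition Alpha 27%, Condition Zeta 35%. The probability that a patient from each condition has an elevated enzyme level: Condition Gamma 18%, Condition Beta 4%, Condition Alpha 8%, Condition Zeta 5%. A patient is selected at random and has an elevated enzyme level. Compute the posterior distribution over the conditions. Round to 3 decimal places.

By Bayes' rule, posterior ∝ prior × likelihood:
  Condition Gamma: 0.22 × 0.18 = 0.0396
  Condition Beta: 0.16 × 0.04 = 0.0064
  Condition Alpha: 0.27 × 0.08 = 0.0216
  Condition Zeta: 0.35 × 0.05 = 0.0175
Sum = 0.0851.
P(Condition Gamma | elevated) = 0.0396/0.0851 ≈ 0.465
P(Condition Beta | elevated) = 0.0064/0.0851 ≈ 0.075
P(Condition Alpha | elevated) = 0.0216/0.0851 ≈ 0.254
P(Condition Zeta | elevated) = 0.0175/0.0851 ≈ 0.206
(Check: 0.465+0.075+0.254+0.206 = 1.000.)

Condition Gamma 0.465, Condition Beta 0.075, Condition Alpha 0.254, Condition Zeta 0.206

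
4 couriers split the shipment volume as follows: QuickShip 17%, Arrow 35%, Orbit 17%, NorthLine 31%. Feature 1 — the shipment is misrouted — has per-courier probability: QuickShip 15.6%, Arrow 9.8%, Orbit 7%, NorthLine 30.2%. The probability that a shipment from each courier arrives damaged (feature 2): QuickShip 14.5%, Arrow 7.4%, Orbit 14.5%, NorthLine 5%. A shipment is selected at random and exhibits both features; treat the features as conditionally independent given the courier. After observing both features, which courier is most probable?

Prior × likelihood for each hypothesis:
  QuickShip: 0.17 × 0.156 × 0.145 = 0.0038454
  Arrow: 0.35 × 0.098 × 0.074 = 0.0025382
  Orbit: 0.17 × 0.07 × 0.145 = 0.0017255
  NorthLine: 0.31 × 0.302 × 0.05 = 0.004681
Normalizing constant = 0.0127901.
Largest term belongs to NorthLine, so NorthLine is most probable.

NorthLine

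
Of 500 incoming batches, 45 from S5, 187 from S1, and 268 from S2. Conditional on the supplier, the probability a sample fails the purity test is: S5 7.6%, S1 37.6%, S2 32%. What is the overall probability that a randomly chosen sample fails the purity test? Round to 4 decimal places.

0.3190

Compute prior × likelihood for every hypothesis:
  S5: 0.09 × 0.076 = 0.00684
  S1: 0.374 × 0.376 = 0.140624
  S2: 0.536 × 0.32 = 0.17152
P(off-spec) = 0.00684 + 0.140624 + 0.17152 = 0.318984 → 0.3190.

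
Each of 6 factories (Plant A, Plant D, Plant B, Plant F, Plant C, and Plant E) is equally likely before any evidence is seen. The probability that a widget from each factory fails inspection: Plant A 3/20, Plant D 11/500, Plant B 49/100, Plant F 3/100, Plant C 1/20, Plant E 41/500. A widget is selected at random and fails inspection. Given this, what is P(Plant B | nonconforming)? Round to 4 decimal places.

Since the prior is uniform, the posterior is proportional to the likelihood:
  Plant A: 0.15
  Plant D: 0.022
  Plant B: 0.49
  Plant F: 0.03
  Plant C: 0.05
  Plant E: 0.082
Normalizing constant = 0.824.
P(Plant B | evidence) = 0.49 / 0.824 ≈ 0.5947.

0.5947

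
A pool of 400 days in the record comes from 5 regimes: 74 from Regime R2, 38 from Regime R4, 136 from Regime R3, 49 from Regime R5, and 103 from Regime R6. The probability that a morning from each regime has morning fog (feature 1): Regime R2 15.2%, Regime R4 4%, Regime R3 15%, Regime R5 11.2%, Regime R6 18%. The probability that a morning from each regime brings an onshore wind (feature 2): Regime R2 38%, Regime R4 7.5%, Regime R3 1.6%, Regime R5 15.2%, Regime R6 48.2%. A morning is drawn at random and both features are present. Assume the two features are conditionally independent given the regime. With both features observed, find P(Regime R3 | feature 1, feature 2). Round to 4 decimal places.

Prior × likelihood for each hypothesis:
  Regime R2: 0.185 × 0.152 × 0.38 = 0.0106856
  Regime R4: 0.095 × 0.04 × 0.075 = 0.000285
  Regime R3: 0.34 × 0.15 × 0.016 = 0.000816
  Regime R5: 0.1225 × 0.112 × 0.152 = 0.00208544
  Regime R6: 0.2575 × 0.18 × 0.482 = 0.0223407
Total = 0.03621274.
P(Regime R3 | evidence) = 0.000816 / 0.03621274 ≈ 0.0225.

0.0225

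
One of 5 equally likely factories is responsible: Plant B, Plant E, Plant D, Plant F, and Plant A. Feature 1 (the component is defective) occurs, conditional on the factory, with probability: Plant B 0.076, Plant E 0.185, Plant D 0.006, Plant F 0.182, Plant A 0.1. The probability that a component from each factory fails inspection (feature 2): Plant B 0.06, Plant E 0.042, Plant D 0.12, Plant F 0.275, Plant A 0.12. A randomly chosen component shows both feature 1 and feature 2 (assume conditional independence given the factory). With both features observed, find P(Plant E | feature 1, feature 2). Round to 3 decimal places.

Since the prior is uniform, the posterior is proportional to the likelihood:
  Plant B: 0.076 × 0.06 = 0.00456
  Plant E: 0.185 × 0.042 = 0.00777
  Plant D: 0.006 × 0.12 = 0.00072
  Plant F: 0.182 × 0.275 = 0.05005
  Plant A: 0.1 × 0.12 = 0.012
Sum = 0.0751.
P(Plant E | evidence) = 0.00777 / 0.0751 ≈ 0.103.

0.103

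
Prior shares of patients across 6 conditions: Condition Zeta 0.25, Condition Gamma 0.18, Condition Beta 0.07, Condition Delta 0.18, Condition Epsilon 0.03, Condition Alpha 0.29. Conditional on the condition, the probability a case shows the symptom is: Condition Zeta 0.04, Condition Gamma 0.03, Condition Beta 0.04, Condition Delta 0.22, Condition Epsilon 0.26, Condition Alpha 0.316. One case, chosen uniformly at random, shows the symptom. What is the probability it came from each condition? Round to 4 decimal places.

Unnormalized posteriors (prior × likelihood):
  Condition Zeta: 0.25 × 0.04 = 0.01
  Condition Gamma: 0.18 × 0.03 = 0.0054
  Condition Beta: 0.07 × 0.04 = 0.0028
  Condition Delta: 0.18 × 0.22 = 0.0396
  Condition Epsilon: 0.03 × 0.26 = 0.0078
  Condition Alpha: 0.29 × 0.316 = 0.09164
Total = 0.15724.
P(Condition Zeta | symptomatic) = 0.01/0.15724 ≈ 0.0636
P(Condition Gamma | symptomatic) = 0.0054/0.15724 ≈ 0.0343
P(Condition Beta | symptomatic) = 0.0028/0.15724 ≈ 0.0178
P(Condition Delta | symptomatic) = 0.0396/0.15724 ≈ 0.2518
P(Condition Epsilon | symptomatic) = 0.0078/0.15724 ≈ 0.0496
P(Condition Alpha | symptomatic) = 0.09164/0.15724 ≈ 0.5828

Condition Zeta 0.0636, Condition Gamma 0.0343, Condition Beta 0.0178, Condition Delta 0.2518, Condition Epsilon 0.0496, Condition Alpha 0.5828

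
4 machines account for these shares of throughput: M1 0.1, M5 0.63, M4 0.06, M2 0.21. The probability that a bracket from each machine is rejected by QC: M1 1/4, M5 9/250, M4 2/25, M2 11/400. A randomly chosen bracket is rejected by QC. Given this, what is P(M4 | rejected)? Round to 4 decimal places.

0.0824

Prior × likelihood for each hypothesis:
  M1: 0.1 × 0.25 = 0.025
  M5: 0.63 × 0.036 = 0.02268
  M4: 0.06 × 0.08 = 0.0048
  M2: 0.21 × 0.0275 = 0.005775
Sum = 0.058255.
P(M4 | evidence) = 0.0048 / 0.058255 ≈ 0.0824.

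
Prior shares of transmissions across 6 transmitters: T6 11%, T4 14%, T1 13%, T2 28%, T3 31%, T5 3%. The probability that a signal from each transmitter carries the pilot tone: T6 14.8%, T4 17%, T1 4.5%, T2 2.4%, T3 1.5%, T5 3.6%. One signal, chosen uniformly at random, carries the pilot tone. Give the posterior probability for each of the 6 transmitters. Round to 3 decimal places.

Compute prior × likelihood for every hypothesis:
  T6: 0.11 × 0.148 = 0.01628
  T4: 0.14 × 0.17 = 0.0238
  T1: 0.13 × 0.045 = 0.00585
  T2: 0.28 × 0.024 = 0.00672
  T3: 0.31 × 0.015 = 0.00465
  T5: 0.03 × 0.036 = 0.00108
Total = 0.05838.
P(T6 | pilot) = 0.01628/0.05838 ≈ 0.279
P(T4 | pilot) = 0.0238/0.05838 ≈ 0.408
P(T1 | pilot) = 0.00585/0.05838 ≈ 0.100
P(T2 | pilot) = 0.00672/0.05838 ≈ 0.115
P(T3 | pilot) = 0.00465/0.05838 ≈ 0.080
P(T5 | pilot) = 0.00108/0.05838 ≈ 0.018
(Check: 0.279+0.408+0.100+0.115+0.080+0.018 = 1.000.)

T6 0.279, T4 0.408, T1 0.100, T2 0.115, T3 0.080, T5 0.018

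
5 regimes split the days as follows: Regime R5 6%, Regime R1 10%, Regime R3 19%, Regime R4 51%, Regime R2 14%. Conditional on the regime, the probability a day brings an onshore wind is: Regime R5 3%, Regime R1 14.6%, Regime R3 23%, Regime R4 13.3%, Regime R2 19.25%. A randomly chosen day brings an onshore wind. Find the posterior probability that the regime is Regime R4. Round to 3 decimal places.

Prior × likelihood for each hypothesis:
  Regime R5: 0.06 × 0.03 = 0.0018
  Regime R1: 0.1 × 0.146 = 0.0146
  Regime R3: 0.19 × 0.23 = 0.0437
  Regime R4: 0.51 × 0.133 = 0.06783
  Regime R2: 0.14 × 0.1925 = 0.02695
Normalizing constant = 0.15488.
P(Regime R4 | evidence) = 0.06783 / 0.15488 ≈ 0.438.

0.438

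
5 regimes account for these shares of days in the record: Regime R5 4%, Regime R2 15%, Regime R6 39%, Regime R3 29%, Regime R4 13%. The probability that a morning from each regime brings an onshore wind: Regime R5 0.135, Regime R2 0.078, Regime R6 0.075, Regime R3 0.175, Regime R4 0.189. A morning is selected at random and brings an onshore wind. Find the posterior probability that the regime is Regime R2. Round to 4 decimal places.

0.0962

By Bayes' rule, posterior ∝ prior × likelihood:
  Regime R5: 0.04 × 0.135 = 0.0054
  Regime R2: 0.15 × 0.078 = 0.0117
  Regime R6: 0.39 × 0.075 = 0.02925
  Regime R3: 0.29 × 0.175 = 0.05075
  Regime R4: 0.13 × 0.189 = 0.02457
Sum = 0.12167.
P(Regime R2 | evidence) = 0.0117 / 0.12167 ≈ 0.0962.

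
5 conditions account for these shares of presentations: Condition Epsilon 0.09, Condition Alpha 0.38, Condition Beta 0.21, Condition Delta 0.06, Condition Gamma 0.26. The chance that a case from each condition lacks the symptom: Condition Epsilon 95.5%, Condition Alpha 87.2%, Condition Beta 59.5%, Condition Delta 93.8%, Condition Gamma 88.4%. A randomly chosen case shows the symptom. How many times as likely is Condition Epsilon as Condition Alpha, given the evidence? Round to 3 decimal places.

0.083

Taking complements, P(symptomatic | each) = Condition Epsilon 0.045, Condition Alpha 0.128, Condition Beta 0.405, Condition Delta 0.062, Condition Gamma 0.116.
By Bayes' rule, posterior ∝ prior × likelihood:
  Condition Epsilon: 0.09 × 0.045 = 0.00405
  Condition Alpha: 0.38 × 0.128 = 0.04864
  Condition Beta: 0.21 × 0.405 = 0.08505
  Condition Delta: 0.06 × 0.062 = 0.00372
  Condition Gamma: 0.26 × 0.116 = 0.03016
Total = 0.17162.
The ratio is 0.00405 / 0.04864 (the normalizer cancels) = 0.083.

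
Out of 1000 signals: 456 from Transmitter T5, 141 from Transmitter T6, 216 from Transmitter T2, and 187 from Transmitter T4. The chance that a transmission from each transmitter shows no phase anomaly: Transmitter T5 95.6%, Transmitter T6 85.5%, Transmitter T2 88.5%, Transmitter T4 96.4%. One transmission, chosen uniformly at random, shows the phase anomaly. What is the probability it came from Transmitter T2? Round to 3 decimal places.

Taking complements, P(anomaly | each) = Transmitter T5 0.044, Transmitter T6 0.145, Transmitter T2 0.115, Transmitter T4 0.036.
Prior × likelihood for each hypothesis:
  Transmitter T5: 0.456 × 0.044 = 0.020064
  Transmitter T6: 0.141 × 0.145 = 0.020445
  Transmitter T2: 0.216 × 0.115 = 0.02484
  Transmitter T4: 0.187 × 0.036 = 0.006732
Total = 0.072081.
P(Transmitter T2 | evidence) = 0.02484 / 0.072081 ≈ 0.345.

0.345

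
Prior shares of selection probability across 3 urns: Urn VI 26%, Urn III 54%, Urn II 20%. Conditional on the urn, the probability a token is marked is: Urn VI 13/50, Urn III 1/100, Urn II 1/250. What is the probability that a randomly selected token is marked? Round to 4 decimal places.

Prior × likelihood for each hypothesis:
  Urn VI: 0.26 × 0.26 = 0.0676
  Urn III: 0.54 × 0.01 = 0.0054
  Urn II: 0.2 × 0.004 = 0.0008
P(marked) = 0.0676 + 0.0054 + 0.0008 = 0.0738 → 0.0738.

0.0738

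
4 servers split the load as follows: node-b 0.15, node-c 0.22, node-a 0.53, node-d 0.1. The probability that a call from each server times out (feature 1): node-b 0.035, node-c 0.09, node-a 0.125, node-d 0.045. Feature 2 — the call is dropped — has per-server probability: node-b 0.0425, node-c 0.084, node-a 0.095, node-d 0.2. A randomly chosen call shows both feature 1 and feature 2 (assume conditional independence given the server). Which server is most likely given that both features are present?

node-a

Compute prior × likelihood for every hypothesis:
  node-b: 0.15 × 0.035 × 0.0425 = 0.000223125
  node-c: 0.22 × 0.09 × 0.084 = 0.0016632
  node-a: 0.53 × 0.125 × 0.095 = 0.00629375
  node-d: 0.1 × 0.045 × 0.2 = 0.0009
Total = 0.009080075.
Largest term belongs to node-a, so node-a is most probable.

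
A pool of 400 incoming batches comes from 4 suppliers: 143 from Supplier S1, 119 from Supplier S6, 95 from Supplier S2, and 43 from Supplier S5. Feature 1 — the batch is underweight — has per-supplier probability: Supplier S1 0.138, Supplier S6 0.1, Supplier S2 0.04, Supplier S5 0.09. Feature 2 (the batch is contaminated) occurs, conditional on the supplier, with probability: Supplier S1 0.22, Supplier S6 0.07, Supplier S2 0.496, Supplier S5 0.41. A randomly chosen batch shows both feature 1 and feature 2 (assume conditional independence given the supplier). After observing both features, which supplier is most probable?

Supplier S1

By Bayes' rule, posterior ∝ prior × likelihood:
  Supplier S1: 0.3575 × 0.138 × 0.22 = 0.0108537
  Supplier S6: 0.2975 × 0.1 × 0.07 = 0.0020825
  Supplier S2: 0.2375 × 0.04 × 0.496 = 0.004712
  Supplier S5: 0.1075 × 0.09 × 0.41 = 0.00396675
Normalizing constant = 0.02161495.
Largest term belongs to Supplier S1, so Supplier S1 is most probable.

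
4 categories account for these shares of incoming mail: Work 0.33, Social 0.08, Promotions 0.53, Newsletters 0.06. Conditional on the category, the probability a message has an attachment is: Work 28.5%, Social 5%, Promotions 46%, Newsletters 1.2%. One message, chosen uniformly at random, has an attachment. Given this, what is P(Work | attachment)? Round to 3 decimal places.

0.275

Unnormalized posteriors (prior × likelihood):
  Work: 0.33 × 0.285 = 0.09405
  Social: 0.08 × 0.05 = 0.004
  Promotions: 0.53 × 0.46 = 0.2438
  Newsletters: 0.06 × 0.012 = 0.00072
Normalizing constant = 0.34257.
P(Work | evidence) = 0.09405 / 0.34257 ≈ 0.275.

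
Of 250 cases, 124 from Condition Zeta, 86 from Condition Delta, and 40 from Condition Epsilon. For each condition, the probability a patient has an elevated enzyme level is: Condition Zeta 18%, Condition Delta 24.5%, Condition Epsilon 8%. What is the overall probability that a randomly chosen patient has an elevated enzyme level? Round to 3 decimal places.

Unnormalized posteriors (prior × likelihood):
  Condition Zeta: 0.496 × 0.18 = 0.08928
  Condition Delta: 0.344 × 0.245 = 0.08428
  Condition Epsilon: 0.16 × 0.08 = 0.0128
P(elevated) = 0.08928 + 0.08428 + 0.0128 = 0.18636 → 0.186.

0.186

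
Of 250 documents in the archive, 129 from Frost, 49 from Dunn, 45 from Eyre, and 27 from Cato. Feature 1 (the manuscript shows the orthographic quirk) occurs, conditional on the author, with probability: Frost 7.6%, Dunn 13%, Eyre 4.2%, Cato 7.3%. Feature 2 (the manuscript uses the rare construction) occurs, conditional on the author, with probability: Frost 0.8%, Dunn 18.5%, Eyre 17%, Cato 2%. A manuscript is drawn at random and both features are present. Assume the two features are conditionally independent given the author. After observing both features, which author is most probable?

Dunn

Prior × likelihood for each hypothesis:
  Frost: 0.516 × 0.076 × 0.008 = 0.000313728
  Dunn: 0.196 × 0.13 × 0.185 = 0.0047138
  Eyre: 0.18 × 0.042 × 0.17 = 0.0012852
  Cato: 0.108 × 0.073 × 0.02 = 0.00015768
Sum = 0.006470408.
Largest term belongs to Dunn, so Dunn is most probable.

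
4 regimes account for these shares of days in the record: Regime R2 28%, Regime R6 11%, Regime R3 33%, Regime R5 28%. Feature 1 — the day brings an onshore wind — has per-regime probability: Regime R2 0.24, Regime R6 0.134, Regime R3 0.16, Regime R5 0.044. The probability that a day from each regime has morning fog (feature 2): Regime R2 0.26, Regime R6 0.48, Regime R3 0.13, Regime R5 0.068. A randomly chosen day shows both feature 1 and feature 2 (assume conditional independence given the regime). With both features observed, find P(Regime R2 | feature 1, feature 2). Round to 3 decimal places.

0.542

Compute prior × likelihood for every hypothesis:
  Regime R2: 0.28 × 0.24 × 0.26 = 0.017472
  Regime R6: 0.11 × 0.134 × 0.48 = 0.0070752
  Regime R3: 0.33 × 0.16 × 0.13 = 0.006864
  Regime R5: 0.28 × 0.044 × 0.068 = 0.00083776
Sum = 0.03224896.
P(Regime R2 | evidence) = 0.017472 / 0.03224896 ≈ 0.542.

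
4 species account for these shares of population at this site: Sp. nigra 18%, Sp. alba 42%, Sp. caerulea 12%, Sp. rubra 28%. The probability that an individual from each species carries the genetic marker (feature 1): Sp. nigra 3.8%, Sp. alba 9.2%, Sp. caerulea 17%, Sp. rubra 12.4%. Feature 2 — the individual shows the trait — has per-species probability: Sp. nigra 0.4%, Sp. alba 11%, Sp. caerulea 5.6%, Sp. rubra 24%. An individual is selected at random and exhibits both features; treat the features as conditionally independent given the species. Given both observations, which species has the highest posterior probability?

Unnormalized posteriors (prior × likelihood):
  Sp. nigra: 0.18 × 0.038 × 0.004 = 0.00002736
  Sp. alba: 0.42 × 0.092 × 0.11 = 0.0042504
  Sp. caerulea: 0.12 × 0.17 × 0.056 = 0.0011424
  Sp. rubra: 0.28 × 0.124 × 0.24 = 0.0083328
Normalizing constant = 0.01375296.
Largest term belongs to Sp. rubra, so Sp. rubra is most probable.

Sp. rubra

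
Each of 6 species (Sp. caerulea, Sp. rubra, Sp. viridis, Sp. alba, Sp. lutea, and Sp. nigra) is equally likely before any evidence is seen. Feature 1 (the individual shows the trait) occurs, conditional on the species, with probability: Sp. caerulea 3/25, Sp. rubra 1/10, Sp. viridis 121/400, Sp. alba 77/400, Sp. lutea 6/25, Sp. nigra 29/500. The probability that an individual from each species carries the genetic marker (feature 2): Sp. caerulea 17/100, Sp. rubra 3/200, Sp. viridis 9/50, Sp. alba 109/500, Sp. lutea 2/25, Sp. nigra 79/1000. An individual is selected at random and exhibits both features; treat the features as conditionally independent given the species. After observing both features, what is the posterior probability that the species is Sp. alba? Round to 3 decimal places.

0.295

With a uniform prior (1/6 each), posterior ∝ likelihood:
  Sp. caerulea: 0.12 × 0.17 = 0.0204
  Sp. rubra: 0.1 × 0.015 = 0.0015
  Sp. viridis: 0.3025 × 0.18 = 0.05445
  Sp. alba: 0.1925 × 0.218 = 0.041965
  Sp. lutea: 0.24 × 0.08 = 0.0192
  Sp. nigra: 0.058 × 0.079 = 0.004582
Total = 0.142097.
P(Sp. alba | evidence) = 0.041965 / 0.142097 ≈ 0.295.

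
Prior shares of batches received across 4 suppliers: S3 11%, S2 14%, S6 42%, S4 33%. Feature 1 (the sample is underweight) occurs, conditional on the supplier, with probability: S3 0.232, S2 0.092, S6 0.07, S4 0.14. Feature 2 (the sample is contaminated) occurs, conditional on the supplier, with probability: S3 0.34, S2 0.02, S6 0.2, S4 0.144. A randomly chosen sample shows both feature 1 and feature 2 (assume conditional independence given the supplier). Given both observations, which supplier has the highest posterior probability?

S3

Prior × likelihood for each hypothesis:
  S3: 0.11 × 0.232 × 0.34 = 0.0086768
  S2: 0.14 × 0.092 × 0.02 = 0.0002576
  S6: 0.42 × 0.07 × 0.2 = 0.00588
  S4: 0.33 × 0.14 × 0.144 = 0.0066528
Sum = 0.0214672.
Largest term belongs to S3, so S3 is most probable.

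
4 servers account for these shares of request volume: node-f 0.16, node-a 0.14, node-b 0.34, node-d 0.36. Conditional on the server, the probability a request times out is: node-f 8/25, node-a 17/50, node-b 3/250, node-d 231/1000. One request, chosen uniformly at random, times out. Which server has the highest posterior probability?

Prior × likelihood for each hypothesis:
  node-f: 0.16 × 0.32 = 0.0512
  node-a: 0.14 × 0.34 = 0.0476
  node-b: 0.34 × 0.012 = 0.00408
  node-d: 0.36 × 0.231 = 0.08316
Normalizing constant = 0.18604.
Largest term belongs to node-d, so node-d is most probable.

node-d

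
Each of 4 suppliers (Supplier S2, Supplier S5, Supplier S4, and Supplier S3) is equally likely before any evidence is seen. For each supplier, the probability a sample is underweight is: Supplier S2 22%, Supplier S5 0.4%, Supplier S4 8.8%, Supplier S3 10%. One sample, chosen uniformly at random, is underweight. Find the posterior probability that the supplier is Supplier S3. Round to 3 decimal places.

0.243

With a uniform prior (1/4 each), posterior ∝ likelihood:
  Supplier S2: 0.22
  Supplier S5: 0.004
  Supplier S4: 0.088
  Supplier S3: 0.1
Sum = 0.412.
P(Supplier S3 | evidence) = 0.1 / 0.412 ≈ 0.243.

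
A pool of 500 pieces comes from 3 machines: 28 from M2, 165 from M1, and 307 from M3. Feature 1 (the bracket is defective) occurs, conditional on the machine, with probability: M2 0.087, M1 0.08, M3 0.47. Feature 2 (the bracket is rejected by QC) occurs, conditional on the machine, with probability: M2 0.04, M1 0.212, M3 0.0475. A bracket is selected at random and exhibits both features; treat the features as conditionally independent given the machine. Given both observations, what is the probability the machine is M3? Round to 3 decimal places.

0.703

By Bayes' rule, posterior ∝ prior × likelihood:
  M2: 0.056 × 0.087 × 0.04 = 0.00019488
  M1: 0.33 × 0.08 × 0.212 = 0.0055968
  M3: 0.614 × 0.47 × 0.0475 = 0.01370755
Sum = 0.01949923.
P(M3 | evidence) = 0.01370755 / 0.01949923 ≈ 0.703.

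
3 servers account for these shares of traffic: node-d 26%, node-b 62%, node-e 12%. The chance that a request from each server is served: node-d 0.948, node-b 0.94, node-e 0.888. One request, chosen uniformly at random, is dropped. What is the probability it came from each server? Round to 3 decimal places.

Taking complements, P(dropped | each) = node-d 0.052, node-b 0.06, node-e 0.112.
Unnormalized posteriors (prior × likelihood):
  node-d: 0.26 × 0.052 = 0.01352
  node-b: 0.62 × 0.06 = 0.0372
  node-e: 0.12 × 0.112 = 0.01344
Sum = 0.06416.
P(node-d | dropped) = 0.01352/0.06416 ≈ 0.211
P(node-b | dropped) = 0.0372/0.06416 ≈ 0.580
P(node-e | dropped) = 0.01344/0.06416 ≈ 0.209
(Check: 0.211+0.580+0.209 = 1.000.)

node-d 0.211, node-b 0.580, node-e 0.209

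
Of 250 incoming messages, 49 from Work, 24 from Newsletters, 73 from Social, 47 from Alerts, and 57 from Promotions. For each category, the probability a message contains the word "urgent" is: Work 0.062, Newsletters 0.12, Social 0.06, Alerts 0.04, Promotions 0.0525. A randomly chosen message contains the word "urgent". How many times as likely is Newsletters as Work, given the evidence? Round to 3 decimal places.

By Bayes' rule, posterior ∝ prior × likelihood:
  Work: 0.196 × 0.062 = 0.012152
  Newsletters: 0.096 × 0.12 = 0.01152
  Social: 0.292 × 0.06 = 0.01752
  Alerts: 0.188 × 0.04 = 0.00752
  Promotions: 0.228 × 0.0525 = 0.01197
Sum = 0.060682.
The ratio is 0.01152 / 0.012152 (the normalizer cancels) = 0.948.

0.948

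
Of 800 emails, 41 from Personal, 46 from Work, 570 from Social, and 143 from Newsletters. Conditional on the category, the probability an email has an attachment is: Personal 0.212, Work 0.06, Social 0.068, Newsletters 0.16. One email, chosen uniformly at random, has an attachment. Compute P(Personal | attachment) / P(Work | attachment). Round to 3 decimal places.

3.149

Prior × likelihood for each hypothesis:
  Personal: 0.05125 × 0.212 = 0.010865
  Work: 0.0575 × 0.06 = 0.00345
  Social: 0.7125 × 0.068 = 0.04845
  Newsletters: 0.17875 × 0.16 = 0.0286
Sum = 0.091365.
The ratio is 0.010865 / 0.00345 (the normalizer cancels) = 3.149.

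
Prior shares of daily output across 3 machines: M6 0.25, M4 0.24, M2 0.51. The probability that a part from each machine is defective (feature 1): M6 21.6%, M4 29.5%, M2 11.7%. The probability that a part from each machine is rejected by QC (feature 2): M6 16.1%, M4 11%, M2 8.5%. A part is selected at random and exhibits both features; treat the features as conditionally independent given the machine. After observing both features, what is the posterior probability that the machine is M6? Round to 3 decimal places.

0.403

Unnormalized posteriors (prior × likelihood):
  M6: 0.25 × 0.216 × 0.161 = 0.008694
  M4: 0.24 × 0.295 × 0.11 = 0.007788
  M2: 0.51 × 0.117 × 0.085 = 0.00507195
Normalizing constant = 0.02155395.
P(M6 | evidence) = 0.008694 / 0.02155395 ≈ 0.403.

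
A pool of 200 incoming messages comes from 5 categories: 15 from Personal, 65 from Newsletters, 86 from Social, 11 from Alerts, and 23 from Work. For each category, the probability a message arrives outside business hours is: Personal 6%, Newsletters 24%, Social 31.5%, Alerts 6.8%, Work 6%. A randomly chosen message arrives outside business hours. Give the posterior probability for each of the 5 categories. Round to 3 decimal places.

Compute prior × likelihood for every hypothesis:
  Personal: 0.075 × 0.06 = 0.0045
  Newsletters: 0.325 × 0.24 = 0.078
  Social: 0.43 × 0.315 = 0.13545
  Alerts: 0.055 × 0.068 = 0.00374
  Work: 0.115 × 0.06 = 0.0069
Sum = 0.22859.
P(Personal | off-hours) = 0.0045/0.22859 ≈ 0.020
P(Newsletters | off-hours) = 0.078/0.22859 ≈ 0.341
P(Social | off-hours) = 0.13545/0.22859 ≈ 0.593
P(Alerts | off-hours) = 0.00374/0.22859 ≈ 0.016
P(Work | off-hours) = 0.0069/0.22859 ≈ 0.030

Personal 0.020, Newsletters 0.341, Social 0.593, Alerts 0.016, Work 0.030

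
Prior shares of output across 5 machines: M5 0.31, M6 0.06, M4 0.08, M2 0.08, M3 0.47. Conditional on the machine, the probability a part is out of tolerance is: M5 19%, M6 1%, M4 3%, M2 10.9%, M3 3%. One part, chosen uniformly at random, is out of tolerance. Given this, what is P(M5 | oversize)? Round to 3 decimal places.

0.695

Compute prior × likelihood for every hypothesis:
  M5: 0.31 × 0.19 = 0.0589
  M6: 0.06 × 0.01 = 0.0006
  M4: 0.08 × 0.03 = 0.0024
  M2: 0.08 × 0.109 = 0.00872
  M3: 0.47 × 0.03 = 0.0141
Total = 0.08472.
P(M5 | evidence) = 0.0589 / 0.08472 ≈ 0.695.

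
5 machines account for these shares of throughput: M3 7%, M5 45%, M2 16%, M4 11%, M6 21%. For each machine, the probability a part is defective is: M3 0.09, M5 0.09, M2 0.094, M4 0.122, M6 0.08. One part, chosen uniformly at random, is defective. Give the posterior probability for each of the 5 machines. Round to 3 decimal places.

M3 0.068, M5 0.440, M2 0.163, M4 0.146, M6 0.182

Unnormalized posteriors (prior × likelihood):
  M3: 0.07 × 0.09 = 0.0063
  M5: 0.45 × 0.09 = 0.0405
  M2: 0.16 × 0.094 = 0.01504
  M4: 0.11 × 0.122 = 0.01342
  M6: 0.21 × 0.08 = 0.0168
Total = 0.09206.
P(M3 | defective) = 0.0063/0.09206 ≈ 0.068
P(M5 | defective) = 0.0405/0.09206 ≈ 0.440
P(M2 | defective) = 0.01504/0.09206 ≈ 0.163
P(M4 | defective) = 0.01342/0.09206 ≈ 0.146
P(M6 | defective) = 0.0168/0.09206 ≈ 0.182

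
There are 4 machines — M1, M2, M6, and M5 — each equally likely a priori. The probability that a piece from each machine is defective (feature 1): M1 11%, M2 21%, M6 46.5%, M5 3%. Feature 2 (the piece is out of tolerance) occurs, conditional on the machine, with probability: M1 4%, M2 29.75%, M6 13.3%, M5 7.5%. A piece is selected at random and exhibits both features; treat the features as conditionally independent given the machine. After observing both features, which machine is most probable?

With a uniform prior (1/4 each), posterior ∝ likelihood:
  M1: 0.11 × 0.04 = 0.0044
  M2: 0.21 × 0.2975 = 0.062475
  M6: 0.465 × 0.133 = 0.061845
  M5: 0.03 × 0.075 = 0.00225
Normalizing constant = 0.13097.
Largest term belongs to M2, so M2 is most probable.

M2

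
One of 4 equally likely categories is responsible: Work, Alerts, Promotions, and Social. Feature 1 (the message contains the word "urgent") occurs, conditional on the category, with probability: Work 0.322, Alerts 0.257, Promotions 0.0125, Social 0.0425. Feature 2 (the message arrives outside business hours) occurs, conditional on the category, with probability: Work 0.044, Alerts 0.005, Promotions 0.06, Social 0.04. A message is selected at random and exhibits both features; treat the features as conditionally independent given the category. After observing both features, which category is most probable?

Work

With a uniform prior (1/4 each), posterior ∝ likelihood:
  Work: 0.322 × 0.044 = 0.014168
  Alerts: 0.257 × 0.005 = 0.001285
  Promotions: 0.0125 × 0.06 = 0.00075
  Social: 0.0425 × 0.04 = 0.0017
Sum = 0.017903.
Largest term belongs to Work, so Work is most probable.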